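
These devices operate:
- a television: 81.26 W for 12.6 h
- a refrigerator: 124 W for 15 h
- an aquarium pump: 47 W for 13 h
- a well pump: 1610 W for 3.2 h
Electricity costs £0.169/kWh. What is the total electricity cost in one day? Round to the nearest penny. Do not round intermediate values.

£1.46

television: 81.26 W × 12.6 h = 1,024 Wh = 1.024 kWh
refrigerator: 124 W × 15 h = 1,860 Wh = 1.86 kWh
aquarium pump: 47 W × 13 h = 611 Wh = 0.611 kWh
well pump: 1610 W × 3.2 h = 5,152 Wh = 5.152 kWh
Total energy = 1.024 + 1.86 + 0.611 + 5.152 = 8.647 kWh
Cost = 8.647 kWh × £0.169 = £1.46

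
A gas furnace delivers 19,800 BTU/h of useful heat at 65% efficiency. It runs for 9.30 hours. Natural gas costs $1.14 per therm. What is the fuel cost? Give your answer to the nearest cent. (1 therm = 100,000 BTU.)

$3.23

Heat delivered = 19,800 BTU/h × 9.30 h = 184,140 BTU
Gas input = 184,140 / 0.65 = 283,292 BTU
= 283,292 / 100,000 = 2.833 therm
Cost = 2.833 × $1.14/therm = $3.23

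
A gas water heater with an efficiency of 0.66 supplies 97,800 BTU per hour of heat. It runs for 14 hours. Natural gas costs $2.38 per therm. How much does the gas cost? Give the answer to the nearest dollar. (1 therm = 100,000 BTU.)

Heat delivered = 97,800 BTU/h × 14 h = 1,369,200 BTU
Gas input = 1,369,200 / 0.66 = 2,074,545 BTU
= 2,074,545 / 100,000 = 20.75 therm
Cost = 20.75 × $2.38/therm = $49.37 ≈ $49

$49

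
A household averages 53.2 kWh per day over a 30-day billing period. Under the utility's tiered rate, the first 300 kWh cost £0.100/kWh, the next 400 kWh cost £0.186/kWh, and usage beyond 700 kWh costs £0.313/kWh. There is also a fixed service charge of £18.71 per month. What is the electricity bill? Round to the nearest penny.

£403.56

Usage = 53.2 kWh/day × 30 days = 1596 kWh
First 300 kWh × £0.100 = £30.00
Next 400 kWh × £0.186 = £74.40
Remaining 896 kWh × £0.313 = £280.45
Energy charge = £384.85; + service £18.71 = £403.56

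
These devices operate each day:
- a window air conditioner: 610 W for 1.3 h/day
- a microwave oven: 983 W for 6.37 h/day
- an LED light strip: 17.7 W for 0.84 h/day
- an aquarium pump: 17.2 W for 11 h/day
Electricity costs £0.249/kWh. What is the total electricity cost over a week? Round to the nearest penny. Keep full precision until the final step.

£12.65

window air conditioner: 610 W × 1.3 h × 7 d = 5,551 Wh = 5.551 kWh
microwave oven: 983 W × 6.37 h × 7 d = 43,832 Wh = 43.83 kWh
LED light strip: 17.7 W × 0.84 h × 7 d = 104 Wh = 0.1041 kWh
aquarium pump: 17.2 W × 11 h × 7 d = 1,324 Wh = 1.324 kWh
Total energy = 5.551 + 43.83 + 0.1041 + 1.324 = 50.81 kWh
Cost = 50.81 kWh × £0.249 = £12.65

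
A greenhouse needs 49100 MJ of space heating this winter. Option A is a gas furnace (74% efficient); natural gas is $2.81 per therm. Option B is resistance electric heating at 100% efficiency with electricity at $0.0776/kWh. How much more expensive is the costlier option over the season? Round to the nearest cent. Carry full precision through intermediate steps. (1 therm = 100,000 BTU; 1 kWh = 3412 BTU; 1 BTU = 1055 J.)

Heat load = 49100 MJ = 49,100,000,000 J / 1055 = 46,540,284 BTU
Gas: input = 46,540,284 / 0.74 = 62,892,276 BTU = 628.9 therm → 628.9 × $2.81 = $1,767.27
Electric: 46,540,284 BTU / 3412 = 13,640 kWh → × $0.0776 = $1,058.48
Difference = |$1,767.27 − $1,058.48| = $708.80

$708.80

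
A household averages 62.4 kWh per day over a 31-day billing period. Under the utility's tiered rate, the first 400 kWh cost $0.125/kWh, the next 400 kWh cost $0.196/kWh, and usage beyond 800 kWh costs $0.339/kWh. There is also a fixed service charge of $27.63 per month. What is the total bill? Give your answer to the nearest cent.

Usage = 62.4 kWh/day × 31 days = 1934.4 kWh
First 400 kWh × $0.125 = $50.00
Next 400 kWh × $0.196 = $78.40
Remaining 1134.4 kWh × $0.339 = $384.56
Energy charge = $512.96; + service $27.63 = $540.59

$540.59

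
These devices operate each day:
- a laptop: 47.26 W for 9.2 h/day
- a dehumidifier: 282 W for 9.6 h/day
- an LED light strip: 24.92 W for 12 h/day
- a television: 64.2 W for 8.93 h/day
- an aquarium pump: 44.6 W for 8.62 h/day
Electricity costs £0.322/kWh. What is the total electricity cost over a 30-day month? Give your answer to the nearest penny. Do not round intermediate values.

laptop: 47.26 W × 9.2 h × 30 d = 13,044 Wh = 13.04 kWh
dehumidifier: 282 W × 9.6 h × 30 d = 81,216 Wh = 81.22 kWh
LED light strip: 24.92 W × 12 h × 30 d = 8,971 Wh = 8.971 kWh
television: 64.2 W × 8.93 h × 30 d = 17,199 Wh = 17.2 kWh
aquarium pump: 44.6 W × 8.62 h × 30 d = 11,534 Wh = 11.53 kWh
Total energy = 13.04 + 81.22 + 8.971 + 17.2 + 11.53 = 132 kWh
Cost = 132 kWh × £0.322 = £42.49

£42.49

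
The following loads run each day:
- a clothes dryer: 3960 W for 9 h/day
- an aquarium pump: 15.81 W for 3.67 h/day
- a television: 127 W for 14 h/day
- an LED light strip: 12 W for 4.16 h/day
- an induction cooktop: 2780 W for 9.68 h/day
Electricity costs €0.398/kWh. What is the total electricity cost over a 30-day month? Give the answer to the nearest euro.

clothes dryer: 3960 W × 9 h × 30 d = 1,069,200 Wh = 1,069 kWh
aquarium pump: 15.81 W × 3.67 h × 30 d = 1,741 Wh = 1.741 kWh
television: 127 W × 14 h × 30 d = 53,340 Wh = 53.34 kWh
LED light strip: 12 W × 4.16 h × 30 d = 1,498 Wh = 1.498 kWh
induction cooktop: 2780 W × 9.68 h × 30 d = 807,312 Wh = 807.3 kWh
Total energy = 1,069 + 1.741 + 53.34 + 1.498 + 807.3 = 1,933 kWh
Cost = 1,933 kWh × €0.398 = €769.37 ≈ €769

€769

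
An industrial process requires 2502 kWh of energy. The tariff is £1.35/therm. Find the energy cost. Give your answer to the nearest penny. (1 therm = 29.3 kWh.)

£115.28

2502 kWh × (0.03413 therm/kWh) = 85.39 therm
Cost = 85.39 therm × £1.35/therm = £115.28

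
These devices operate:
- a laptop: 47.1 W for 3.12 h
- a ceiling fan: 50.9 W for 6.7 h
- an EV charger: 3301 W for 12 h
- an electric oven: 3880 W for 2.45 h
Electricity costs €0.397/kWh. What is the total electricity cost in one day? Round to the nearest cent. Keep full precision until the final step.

laptop: 47.1 W × 3.12 h = 147 Wh = 0.147 kWh
ceiling fan: 50.9 W × 6.7 h = 341 Wh = 0.341 kWh
EV charger: 3301 W × 12 h = 39,612 Wh = 39.61 kWh
electric oven: 3880 W × 2.45 h = 9,506 Wh = 9.506 kWh
Total energy = 0.147 + 0.341 + 39.61 + 9.506 = 49.61 kWh
Cost = 49.61 kWh × €0.397 = €19.69

€19.69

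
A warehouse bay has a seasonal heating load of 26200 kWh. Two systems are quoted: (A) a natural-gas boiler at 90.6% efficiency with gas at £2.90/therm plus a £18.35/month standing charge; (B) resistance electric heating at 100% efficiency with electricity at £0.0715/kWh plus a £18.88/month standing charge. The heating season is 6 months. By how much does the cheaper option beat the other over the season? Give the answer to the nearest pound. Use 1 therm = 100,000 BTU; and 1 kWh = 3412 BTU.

£985

Heat load = 26200 kWh × 3412 = 89,394,400 BTU
Gas: input = 89,394,400 / 0.906 = 98,669,316 BTU = 986.7 therm → 986.7 × £2.90 = £2,861.41; + 6 × £18.35 standing = £2,971.51
Electric: 89,394,400 BTU / 3412 = 26,200 kWh → × £0.0715 = £1,873.30; + 6 × £18.88 standing = £1,986.58
Difference = |£2,971.51 − £1,986.58| = £984.93 ≈ £985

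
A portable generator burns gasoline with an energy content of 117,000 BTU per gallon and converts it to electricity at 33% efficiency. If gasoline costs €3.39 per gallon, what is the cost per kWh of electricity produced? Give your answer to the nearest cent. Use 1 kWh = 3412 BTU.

Electrical output per gallon = 117,000 BTU × 0.33 / 3412 BTU/kWh = 11.32 kWh
Cost per kWh = €3.39 / 11.32 kWh = €0.300

€0.30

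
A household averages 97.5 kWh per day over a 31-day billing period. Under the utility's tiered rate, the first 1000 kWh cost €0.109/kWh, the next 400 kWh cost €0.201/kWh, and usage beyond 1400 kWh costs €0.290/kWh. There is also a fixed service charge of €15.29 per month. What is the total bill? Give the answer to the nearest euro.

Usage = 97.5 kWh/day × 31 days = 3022.5 kWh
First 1000 kWh × €0.109 = €109.00
Next 400 kWh × €0.201 = €80.40
Remaining 1622.5 kWh × €0.290 = €470.52
Energy charge = €659.92; + service €15.29 = €675.21 ≈ €675

€675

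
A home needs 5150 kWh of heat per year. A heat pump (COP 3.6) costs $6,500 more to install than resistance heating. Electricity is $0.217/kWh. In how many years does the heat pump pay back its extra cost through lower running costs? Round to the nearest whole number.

8 years

Resistance: 5150 kWh × $0.217 = $1,117.55/yr
Heat pump: 5150 / 3.6 = 1431 kWh in → × $0.217 = $310.43/yr
Annual savings = $807.12
Payback = $6,500 / $807.12 = 8.05 years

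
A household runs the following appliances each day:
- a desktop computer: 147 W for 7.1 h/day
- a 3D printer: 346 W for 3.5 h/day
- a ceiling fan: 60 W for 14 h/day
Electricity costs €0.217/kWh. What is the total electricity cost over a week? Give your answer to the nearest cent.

desktop computer: 147 W × 7.1 h × 7 d = 7,306 Wh = 7.306 kWh
3D printer: 346 W × 3.5 h × 7 d = 8,477 Wh = 8.477 kWh
ceiling fan: 60 W × 14 h × 7 d = 5,880 Wh = 5.88 kWh
Total energy = 7.306 + 8.477 + 5.88 = 21.66 kWh
Cost = 21.66 kWh × €0.217 = €4.70

€4.70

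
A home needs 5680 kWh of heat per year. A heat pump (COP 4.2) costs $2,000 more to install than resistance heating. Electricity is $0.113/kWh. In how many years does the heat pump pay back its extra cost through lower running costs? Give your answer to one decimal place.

4.1 years

Resistance: 5680 kWh × $0.113 = $641.84/yr
Heat pump: 5680 / 4.2 = 1352 kWh in → × $0.113 = $152.82/yr
Annual savings = $489.02
Payback = $2,000 / $489.02 = 4.09 years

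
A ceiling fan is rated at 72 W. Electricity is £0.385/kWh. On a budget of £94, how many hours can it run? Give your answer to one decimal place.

3391.1 h

Energy budget = £94 / £0.385 per kWh = 244.2 kWh = 244,156 Wh
Runtime = 244,156 Wh / 72 W = 3,391 h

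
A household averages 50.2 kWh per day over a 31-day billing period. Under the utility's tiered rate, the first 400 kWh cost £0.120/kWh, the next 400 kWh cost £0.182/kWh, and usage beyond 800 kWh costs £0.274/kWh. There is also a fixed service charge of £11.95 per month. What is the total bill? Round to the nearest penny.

£339.95

Usage = 50.2 kWh/day × 31 days = 1556.2 kWh
First 400 kWh × £0.120 = £48.00
Next 400 kWh × £0.182 = £72.80
Remaining 756.2 kWh × £0.274 = £207.20
Energy charge = £328.00; + service £11.95 = £339.95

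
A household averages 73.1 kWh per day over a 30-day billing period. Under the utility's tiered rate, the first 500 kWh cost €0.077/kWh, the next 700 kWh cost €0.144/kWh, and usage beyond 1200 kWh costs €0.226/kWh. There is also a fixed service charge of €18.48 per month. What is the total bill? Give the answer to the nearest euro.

€382

Usage = 73.1 kWh/day × 30 days = 2193 kWh
First 500 kWh × €0.077 = €38.50
Next 700 kWh × €0.144 = €100.80
Remaining 993 kWh × €0.226 = €224.42
Energy charge = €363.72; + service €18.48 = €382.20 ≈ €382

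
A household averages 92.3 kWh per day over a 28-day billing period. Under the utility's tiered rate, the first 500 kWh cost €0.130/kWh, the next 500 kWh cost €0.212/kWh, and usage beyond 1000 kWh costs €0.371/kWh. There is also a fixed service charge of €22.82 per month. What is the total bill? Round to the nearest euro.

€782

Usage = 92.3 kWh/day × 28 days = 2584.4 kWh
First 500 kWh × €0.130 = €65.00
Next 500 kWh × €0.212 = €106.00
Remaining 1584.4 kWh × €0.371 = €587.81
Energy charge = €758.81; + service €22.82 = €781.63 ≈ €782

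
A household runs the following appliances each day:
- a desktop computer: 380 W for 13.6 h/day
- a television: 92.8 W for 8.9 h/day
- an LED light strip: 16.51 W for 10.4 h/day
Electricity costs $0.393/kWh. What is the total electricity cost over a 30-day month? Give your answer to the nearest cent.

desktop computer: 380 W × 13.6 h × 30 d = 155,040 Wh = 155 kWh
television: 92.8 W × 8.9 h × 30 d = 24,778 Wh = 24.78 kWh
LED light strip: 16.51 W × 10.4 h × 30 d = 5,151 Wh = 5.151 kWh
Total energy = 155 + 24.78 + 5.151 = 185 kWh
Cost = 185 kWh × $0.393 = $72.69

$72.69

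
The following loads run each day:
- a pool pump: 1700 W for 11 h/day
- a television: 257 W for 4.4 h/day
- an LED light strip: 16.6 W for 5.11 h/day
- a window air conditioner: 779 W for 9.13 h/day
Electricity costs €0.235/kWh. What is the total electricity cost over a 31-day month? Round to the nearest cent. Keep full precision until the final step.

€196.90

pool pump: 1700 W × 11 h × 31 d = 579,700 Wh = 579.7 kWh
television: 257 W × 4.4 h × 31 d = 35,055 Wh = 35.05 kWh
LED light strip: 16.6 W × 5.11 h × 31 d = 2,630 Wh = 2.63 kWh
window air conditioner: 779 W × 9.13 h × 31 d = 220,480 Wh = 220.5 kWh
Total energy = 579.7 + 35.05 + 2.63 + 220.5 = 837.9 kWh
Cost = 837.9 kWh × €0.235 = €196.90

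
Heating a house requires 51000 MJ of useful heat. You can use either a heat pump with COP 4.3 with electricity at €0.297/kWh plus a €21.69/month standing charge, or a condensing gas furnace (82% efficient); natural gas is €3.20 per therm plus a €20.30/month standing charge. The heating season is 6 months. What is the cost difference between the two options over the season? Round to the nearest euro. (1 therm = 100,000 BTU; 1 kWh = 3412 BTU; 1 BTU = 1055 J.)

Heat load = 51000 MJ = 51,000,000,000 J / 1055 = 48,341,232 BTU
Gas: input = 48,341,232 / 0.82 = 58,952,722 BTU = 589.5 therm → 589.5 × €3.20 = €1,886.49; + 6 × €20.30 standing = €2,008.29
Heat pump: 48,341,232 BTU / 3412 = 14,170 kWh heat; / 4.3 = 3,295 kWh in → × €0.297 = €978.58; + 6 × €21.69 standing = €1,108.72
Difference = |€2,008.29 − €1,108.72| = €899.57 ≈ €900

€900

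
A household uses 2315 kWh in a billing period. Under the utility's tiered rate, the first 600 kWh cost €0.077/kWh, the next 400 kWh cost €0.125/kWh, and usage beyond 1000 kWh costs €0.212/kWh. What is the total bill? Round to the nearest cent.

First 600 kWh × €0.077 = €46.20
Next 400 kWh × €0.125 = €50.00
Remaining 1315 kWh × €0.212 = €278.78
Total = €374.98

€374.98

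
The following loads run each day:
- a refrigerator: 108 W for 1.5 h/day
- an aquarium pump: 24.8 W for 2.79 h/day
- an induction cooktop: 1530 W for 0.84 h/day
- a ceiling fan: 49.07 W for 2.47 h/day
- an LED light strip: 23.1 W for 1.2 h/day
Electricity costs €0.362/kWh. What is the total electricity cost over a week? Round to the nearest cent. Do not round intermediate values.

€4.22

refrigerator: 108 W × 1.5 h × 7 d = 1,134 Wh = 1.134 kWh
aquarium pump: 24.8 W × 2.79 h × 7 d = 484 Wh = 0.4843 kWh
induction cooktop: 1530 W × 0.84 h × 7 d = 8,996 Wh = 8.996 kWh
ceiling fan: 49.07 W × 2.47 h × 7 d = 848 Wh = 0.8484 kWh
LED light strip: 23.1 W × 1.2 h × 7 d = 194 Wh = 0.194 kWh
Total energy = 1.134 + 0.4843 + 8.996 + 0.8484 + 0.194 = 11.66 kWh
Cost = 11.66 kWh × €0.362 = €4.22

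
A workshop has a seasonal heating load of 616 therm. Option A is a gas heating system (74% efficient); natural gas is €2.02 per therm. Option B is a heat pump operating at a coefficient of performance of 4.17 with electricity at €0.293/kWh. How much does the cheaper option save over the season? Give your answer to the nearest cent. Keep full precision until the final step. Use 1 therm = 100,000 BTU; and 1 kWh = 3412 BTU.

€412.98

Heat load = 616 therm × 100,000 = 61,600,000 BTU
Gas: input = 61,600,000 / 0.74 = 83,243,243 BTU = 832.4 therm → 832.4 × €2.02 = €1,681.51
Heat pump: 61,600,000 BTU / 3412 = 18,050 kWh heat; / 4.17 = 4,329 kWh in → × €0.293 = €1,268.54
Difference = |€1,681.51 − €1,268.54| = €412.98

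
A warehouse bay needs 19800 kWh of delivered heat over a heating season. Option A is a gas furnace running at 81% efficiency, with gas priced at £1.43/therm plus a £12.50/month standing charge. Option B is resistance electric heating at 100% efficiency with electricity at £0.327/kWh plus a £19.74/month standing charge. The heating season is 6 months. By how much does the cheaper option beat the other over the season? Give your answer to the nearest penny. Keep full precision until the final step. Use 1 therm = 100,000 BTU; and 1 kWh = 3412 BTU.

Heat load = 19800 kWh × 3412 = 67,557,600 BTU
Gas: input = 67,557,600 / 0.81 = 83,404,444 BTU = 834 therm → 834 × £1.43 = £1,192.68; + 6 × £12.50 standing = £1,267.68
Electric: 67,557,600 BTU / 3412 = 19,800 kWh → × £0.327 = £6,474.60; + 6 × £19.74 standing = £6,593.04
Difference = |£1,267.68 − £6,593.04| = £5,325.36

£5325.36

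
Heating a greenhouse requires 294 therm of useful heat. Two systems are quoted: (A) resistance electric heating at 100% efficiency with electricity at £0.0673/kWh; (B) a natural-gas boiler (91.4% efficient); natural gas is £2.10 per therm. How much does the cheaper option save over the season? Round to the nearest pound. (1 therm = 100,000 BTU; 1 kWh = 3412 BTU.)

£96

Heat load = 294 therm × 100,000 = 29,400,000 BTU
Gas: input = 29,400,000 / 0.914 = 32,166,302 BTU = 321.7 therm → 321.7 × £2.10 = £675.49
Electric: 29,400,000 BTU / 3412 = 8,617 kWh → × £0.0673 = £579.90
Difference = |£675.49 − £579.90| = £95.59 ≈ £96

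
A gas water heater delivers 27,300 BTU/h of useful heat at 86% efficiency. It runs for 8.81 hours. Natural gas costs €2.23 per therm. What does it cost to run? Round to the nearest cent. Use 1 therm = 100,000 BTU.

€6.24

Heat delivered = 27,300 BTU/h × 8.81 h = 240,513 BTU
Gas input = 240,513 / 0.86 = 279,666 BTU
= 279,666 / 100,000 = 2.797 therm
Cost = 2.797 × €2.23/therm = €6.24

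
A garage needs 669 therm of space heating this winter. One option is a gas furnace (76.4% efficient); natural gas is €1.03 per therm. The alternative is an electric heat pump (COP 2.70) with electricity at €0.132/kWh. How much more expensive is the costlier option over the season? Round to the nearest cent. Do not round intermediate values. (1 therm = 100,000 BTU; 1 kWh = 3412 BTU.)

€56.65

Heat load = 669 therm × 100,000 = 66,900,000 BTU
Gas: input = 66,900,000 / 0.764 = 87,565,445 BTU = 875.7 therm → 875.7 × €1.03 = €901.92
Heat pump: 66,900,000 BTU / 3412 = 19,610 kWh heat; / 2.70 = 7,262 kWh in → × €0.132 = €958.58
Difference = |€901.92 − €958.58| = €56.65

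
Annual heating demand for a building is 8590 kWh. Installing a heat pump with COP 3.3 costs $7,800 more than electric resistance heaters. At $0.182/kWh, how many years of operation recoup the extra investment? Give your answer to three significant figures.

Resistance: 8590 kWh × $0.182 = $1,563.38/yr
Heat pump: 8590 / 3.3 = 2603 kWh in → × $0.182 = $473.75/yr
Annual savings = $1,089.63
Payback = $7,800 / $1,089.63 = 7.16 years

7.16 years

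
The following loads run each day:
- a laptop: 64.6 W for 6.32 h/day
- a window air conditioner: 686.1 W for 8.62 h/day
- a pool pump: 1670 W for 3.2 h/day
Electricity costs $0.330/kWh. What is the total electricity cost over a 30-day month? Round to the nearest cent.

$115.50

laptop: 64.6 W × 6.32 h × 30 d = 12,248 Wh = 12.25 kWh
window air conditioner: 686.1 W × 8.62 h × 30 d = 177,425 Wh = 177.4 kWh
pool pump: 1670 W × 3.2 h × 30 d = 160,320 Wh = 160.3 kWh
Total energy = 12.25 + 177.4 + 160.3 = 350 kWh
Cost = 350 kWh × $0.330 = $115.50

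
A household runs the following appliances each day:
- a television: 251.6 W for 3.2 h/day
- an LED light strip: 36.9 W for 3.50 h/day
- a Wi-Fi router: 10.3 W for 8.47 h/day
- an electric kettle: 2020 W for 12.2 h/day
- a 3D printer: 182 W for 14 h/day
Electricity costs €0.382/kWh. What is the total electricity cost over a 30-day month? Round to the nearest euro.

television: 251.6 W × 3.2 h × 30 d = 24,154 Wh = 24.15 kWh
LED light strip: 36.9 W × 3.50 h × 30 d = 3,874 Wh = 3.874 kWh
Wi-Fi router: 10.3 W × 8.47 h × 30 d = 2,617 Wh = 2.617 kWh
electric kettle: 2020 W × 12.2 h × 30 d = 739,320 Wh = 739.3 kWh
3D printer: 182 W × 14 h × 30 d = 76,440 Wh = 76.44 kWh
Total energy = 24.15 + 3.874 + 2.617 + 739.3 + 76.44 = 846.4 kWh
Cost = 846.4 kWh × €0.382 = €323.33 ≈ €323

€323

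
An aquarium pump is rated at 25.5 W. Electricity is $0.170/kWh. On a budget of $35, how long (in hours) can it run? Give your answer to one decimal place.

8073.8 h

Energy budget = $35 / $0.170 per kWh = 205.9 kWh = 205,882 Wh
Runtime = 205,882 Wh / 25.5 W = 8,074 h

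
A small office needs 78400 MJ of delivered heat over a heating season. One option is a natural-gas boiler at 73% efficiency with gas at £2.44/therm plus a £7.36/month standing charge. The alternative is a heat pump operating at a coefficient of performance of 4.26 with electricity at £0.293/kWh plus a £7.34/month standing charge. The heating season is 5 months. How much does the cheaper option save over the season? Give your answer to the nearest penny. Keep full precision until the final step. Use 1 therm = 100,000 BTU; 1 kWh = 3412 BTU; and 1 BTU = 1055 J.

Heat load = 78400 MJ = 78,400,000,000 J / 1055 = 74,312,796 BTU
Gas: input = 74,312,796 / 0.73 = 101,798,351 BTU = 1,018 therm → 1,018 × £2.44 = £2,483.88; + 5 × £7.36 standing = £2,520.68
Heat pump: 74,312,796 BTU / 3412 = 21,780 kWh heat; / 4.26 = 5,113 kWh in → × £0.293 = £1,498.00; + 5 × £7.34 standing = £1,534.70
Difference = |£2,520.68 − £1,534.70| = £985.98

£985.98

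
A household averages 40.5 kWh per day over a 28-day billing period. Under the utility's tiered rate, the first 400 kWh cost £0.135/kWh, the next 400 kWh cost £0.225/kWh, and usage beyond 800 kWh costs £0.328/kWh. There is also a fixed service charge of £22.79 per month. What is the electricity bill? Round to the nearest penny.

Usage = 40.5 kWh/day × 28 days = 1134 kWh
First 400 kWh × £0.135 = £54.00
Next 400 kWh × £0.225 = £90.00
Remaining 334 kWh × £0.328 = £109.55
Energy charge = £253.55; + service £22.79 = £276.34

£276.34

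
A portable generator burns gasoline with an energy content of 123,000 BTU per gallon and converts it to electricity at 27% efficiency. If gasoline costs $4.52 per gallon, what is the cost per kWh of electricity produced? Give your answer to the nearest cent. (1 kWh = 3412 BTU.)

$0.46

Electrical output per gallon = 123,000 BTU × 0.27 / 3412 BTU/kWh = 9.733 kWh
Cost per kWh = $4.52 / 9.733 kWh = $0.464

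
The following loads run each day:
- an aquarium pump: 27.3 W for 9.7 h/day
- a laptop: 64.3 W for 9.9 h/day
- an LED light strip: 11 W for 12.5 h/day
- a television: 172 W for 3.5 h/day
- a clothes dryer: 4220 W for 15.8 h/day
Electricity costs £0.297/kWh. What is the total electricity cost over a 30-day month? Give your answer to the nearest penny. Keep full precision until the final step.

£608.70

aquarium pump: 27.3 W × 9.7 h × 30 d = 7,944 Wh = 7.944 kWh
laptop: 64.3 W × 9.9 h × 30 d = 19,097 Wh = 19.1 kWh
LED light strip: 11 W × 12.5 h × 30 d = 4,125 Wh = 4.125 kWh
television: 172 W × 3.5 h × 30 d = 18,060 Wh = 18.06 kWh
clothes dryer: 4220 W × 15.8 h × 30 d = 2,000,280 Wh = 2,000 kWh
Total energy = 7.944 + 19.1 + 4.125 + 18.06 + 2,000 = 2,050 kWh
Cost = 2,050 kWh × £0.297 = £608.70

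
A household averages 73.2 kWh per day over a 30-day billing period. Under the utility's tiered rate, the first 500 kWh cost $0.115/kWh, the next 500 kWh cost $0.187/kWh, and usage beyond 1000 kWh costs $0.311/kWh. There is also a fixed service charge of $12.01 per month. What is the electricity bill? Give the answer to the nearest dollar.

$535

Usage = 73.2 kWh/day × 30 days = 2196 kWh
First 500 kWh × $0.115 = $57.50
Next 500 kWh × $0.187 = $93.50
Remaining 1196 kWh × $0.311 = $371.96
Energy charge = $522.96; + service $12.01 = $534.97 ≈ $535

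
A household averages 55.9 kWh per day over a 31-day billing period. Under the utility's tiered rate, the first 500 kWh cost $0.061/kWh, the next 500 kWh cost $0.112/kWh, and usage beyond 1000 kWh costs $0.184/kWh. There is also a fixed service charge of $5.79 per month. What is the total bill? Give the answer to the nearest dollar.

$227

Usage = 55.9 kWh/day × 31 days = 1732.9 kWh
First 500 kWh × $0.061 = $30.50
Next 500 kWh × $0.112 = $56.00
Remaining 732.9 kWh × $0.184 = $134.85
Energy charge = $221.35; + service $5.79 = $227.14 ≈ $227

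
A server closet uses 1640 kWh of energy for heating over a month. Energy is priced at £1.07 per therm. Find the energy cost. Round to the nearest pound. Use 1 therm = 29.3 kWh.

1640 kWh × (0.03413 therm/kWh) = 55.97 therm
Cost = 55.97 therm × £1.07/therm = £59.89 ≈ £60

£60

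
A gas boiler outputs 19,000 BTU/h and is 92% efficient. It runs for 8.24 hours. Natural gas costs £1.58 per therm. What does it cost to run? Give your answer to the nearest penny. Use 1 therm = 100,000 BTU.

Heat delivered = 19,000 BTU/h × 8.24 h = 156,560 BTU
Gas input = 156,560 / 0.92 = 170,174 BTU
= 170,174 / 100,000 = 1.702 therm
Cost = 1.702 × £1.58/therm = £2.69

£2.69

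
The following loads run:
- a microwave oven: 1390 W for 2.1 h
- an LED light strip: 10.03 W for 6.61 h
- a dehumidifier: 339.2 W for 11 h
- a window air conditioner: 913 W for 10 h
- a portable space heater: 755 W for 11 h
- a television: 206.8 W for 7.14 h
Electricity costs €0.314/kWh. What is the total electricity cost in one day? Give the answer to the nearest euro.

€8

microwave oven: 1390 W × 2.1 h = 2,919 Wh = 2.919 kWh
LED light strip: 10.03 W × 6.61 h = 66 Wh = 0.0663 kWh
dehumidifier: 339.2 W × 11 h = 3,731 Wh = 3.731 kWh
window air conditioner: 913 W × 10 h = 9,130 Wh = 9.13 kWh
portable space heater: 755 W × 11 h = 8,305 Wh = 8.305 kWh
television: 206.8 W × 7.14 h = 1,477 Wh = 1.477 kWh
Total energy = 2.919 + 0.0663 + 3.731 + 9.13 + 8.305 + 1.477 = 25.63 kWh
Cost = 25.63 kWh × €0.314 = €8.05 ≈ €8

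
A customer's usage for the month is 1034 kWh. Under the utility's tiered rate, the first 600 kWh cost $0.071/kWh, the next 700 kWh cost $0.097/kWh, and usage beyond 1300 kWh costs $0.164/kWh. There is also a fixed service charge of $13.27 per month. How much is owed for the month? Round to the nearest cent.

First 600 kWh × $0.071 = $42.60
Next 434 kWh × $0.097 = $42.10
Remaining tier: 0 kWh (not reached)
Energy charge = $84.70; + service $13.27 = $97.97

$97.97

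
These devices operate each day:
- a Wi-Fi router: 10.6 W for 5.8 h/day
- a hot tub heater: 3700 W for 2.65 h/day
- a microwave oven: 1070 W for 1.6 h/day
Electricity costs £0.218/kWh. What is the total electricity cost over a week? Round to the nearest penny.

Wi-Fi router: 10.6 W × 5.8 h × 7 d = 430 Wh = 0.4304 kWh
hot tub heater: 3700 W × 2.65 h × 7 d = 68,635 Wh = 68.64 kWh
microwave oven: 1070 W × 1.6 h × 7 d = 11,984 Wh = 11.98 kWh
Total energy = 0.4304 + 68.64 + 11.98 = 81.05 kWh
Cost = 81.05 kWh × £0.218 = £17.67

£17.67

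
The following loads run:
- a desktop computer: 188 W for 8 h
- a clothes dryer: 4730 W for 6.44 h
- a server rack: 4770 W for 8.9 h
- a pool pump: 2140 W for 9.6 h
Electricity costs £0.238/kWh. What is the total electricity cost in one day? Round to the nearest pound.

£23

desktop computer: 188 W × 8 h = 1,504 Wh = 1.504 kWh
clothes dryer: 4730 W × 6.44 h = 30,461 Wh = 30.46 kWh
server rack: 4770 W × 8.9 h = 42,453 Wh = 42.45 kWh
pool pump: 2140 W × 9.6 h = 20,544 Wh = 20.54 kWh
Total energy = 1.504 + 30.46 + 42.45 + 20.54 = 94.96 kWh
Cost = 94.96 kWh × £0.238 = £22.60 ≈ £23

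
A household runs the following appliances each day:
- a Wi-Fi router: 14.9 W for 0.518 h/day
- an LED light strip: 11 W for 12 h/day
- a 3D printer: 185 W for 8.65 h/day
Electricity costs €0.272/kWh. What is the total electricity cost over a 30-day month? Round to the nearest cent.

€14.20

Wi-Fi router: 14.9 W × 0.518 h × 30 d = 232 Wh = 0.2315 kWh
LED light strip: 11 W × 12 h × 30 d = 3,960 Wh = 3.96 kWh
3D printer: 185 W × 8.65 h × 30 d = 48,008 Wh = 48.01 kWh
Total energy = 0.2315 + 3.96 + 48.01 = 52.2 kWh
Cost = 52.2 kWh × €0.272 = €14.20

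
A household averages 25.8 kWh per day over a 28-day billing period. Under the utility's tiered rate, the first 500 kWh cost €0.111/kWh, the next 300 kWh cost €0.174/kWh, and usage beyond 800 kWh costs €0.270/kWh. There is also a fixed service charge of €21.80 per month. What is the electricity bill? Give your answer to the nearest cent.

€116.00

Usage = 25.8 kWh/day × 28 days = 722.4 kWh
First 500 kWh × €0.111 = €55.50
Next 222.4 kWh × €0.174 = €38.70
Remaining tier: 0 kWh (not reached)
Energy charge = €94.20; + service €21.80 = €116.00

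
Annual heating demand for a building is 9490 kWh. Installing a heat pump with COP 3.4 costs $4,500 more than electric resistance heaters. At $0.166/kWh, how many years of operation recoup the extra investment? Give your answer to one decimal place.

Resistance: 9490 kWh × $0.166 = $1,575.34/yr
Heat pump: 9490 / 3.4 = 2791 kWh in → × $0.166 = $463.34/yr
Annual savings = $1,112.00
Payback = $4,500 / $1,112.00 = 4.05 years

4.0 years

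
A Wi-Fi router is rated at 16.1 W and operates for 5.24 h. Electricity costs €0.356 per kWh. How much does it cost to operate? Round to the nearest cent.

€0.03

Energy = 16.1 W × 5.24 h = 84 Wh = 0.08436 kWh
Cost = 0.08436 kWh × €0.356/kWh = €0.03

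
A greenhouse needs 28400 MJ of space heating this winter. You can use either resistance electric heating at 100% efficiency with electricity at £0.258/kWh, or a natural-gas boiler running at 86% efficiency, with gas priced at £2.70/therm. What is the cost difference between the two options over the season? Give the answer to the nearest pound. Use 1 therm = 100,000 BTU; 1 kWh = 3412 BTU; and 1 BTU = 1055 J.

Heat load = 28400 MJ = 28,400,000,000 J / 1055 = 26,919,431 BTU
Gas: input = 26,919,431 / 0.86 = 31,301,664 BTU = 313 therm → 313 × £2.70 = £845.14
Electric: 26,919,431 BTU / 3412 = 7,890 kWh → × £0.258 = £2,035.53
Difference = |£845.14 − £2,035.53| = £1,190.38 ≈ £1190

£1190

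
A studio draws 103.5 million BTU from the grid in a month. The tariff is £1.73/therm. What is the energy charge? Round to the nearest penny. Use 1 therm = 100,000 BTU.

£1790.55

103.5 million BTU × (10 therm/million BTU) = 1,035 therm
Cost = 1,035 therm × £1.73/therm = £1,790.55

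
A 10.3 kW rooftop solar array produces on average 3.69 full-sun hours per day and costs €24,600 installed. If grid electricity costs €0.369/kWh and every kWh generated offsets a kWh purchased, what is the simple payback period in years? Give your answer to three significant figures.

4.81 years

Daily generation = 10.3 kW × 3.69 h = 38.01 kWh
Annual generation = 38.01 × 365 = 13873 kWh
Annual savings = 13873 × €0.369 = €5,118.97
Payback = €24,600 / €5,118.97 = 4.81 years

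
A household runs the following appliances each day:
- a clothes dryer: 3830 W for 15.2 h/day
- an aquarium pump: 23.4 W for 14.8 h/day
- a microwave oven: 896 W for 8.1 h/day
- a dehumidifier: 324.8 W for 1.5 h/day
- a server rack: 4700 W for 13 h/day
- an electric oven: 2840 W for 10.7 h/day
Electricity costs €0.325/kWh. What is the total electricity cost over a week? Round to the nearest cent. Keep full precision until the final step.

€358.98

clothes dryer: 3830 W × 15.2 h × 7 d = 407,512 Wh = 407.5 kWh
aquarium pump: 23.4 W × 14.8 h × 7 d = 2,424 Wh = 2.424 kWh
microwave oven: 896 W × 8.1 h × 7 d = 50,803 Wh = 50.8 kWh
dehumidifier: 324.8 W × 1.5 h × 7 d = 3,410 Wh = 3.41 kWh
server rack: 4700 W × 13 h × 7 d = 427,700 Wh = 427.7 kWh
electric oven: 2840 W × 10.7 h × 7 d = 212,716 Wh = 212.7 kWh
Total energy = 407.5 + 2.424 + 50.8 + 3.41 + 427.7 + 212.7 = 1,105 kWh
Cost = 1,105 kWh × €0.325 = €358.98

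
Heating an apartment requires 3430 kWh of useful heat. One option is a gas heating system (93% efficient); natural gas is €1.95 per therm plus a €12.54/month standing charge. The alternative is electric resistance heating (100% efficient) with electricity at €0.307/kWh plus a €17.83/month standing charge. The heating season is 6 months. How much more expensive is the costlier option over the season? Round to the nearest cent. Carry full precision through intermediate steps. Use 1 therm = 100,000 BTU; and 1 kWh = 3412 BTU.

€839.36

Heat load = 3430 kWh × 3412 = 11,703,160 BTU
Gas: input = 11,703,160 / 0.93 = 12,584,043 BTU = 125.8 therm → 125.8 × €1.95 = €245.39; + 6 × €12.54 standing = €320.63
Electric: 11,703,160 BTU / 3412 = 3,430 kWh → × €0.307 = €1,053.01; + 6 × €17.83 standing = €1,159.99
Difference = |€320.63 − €1,159.99| = €839.36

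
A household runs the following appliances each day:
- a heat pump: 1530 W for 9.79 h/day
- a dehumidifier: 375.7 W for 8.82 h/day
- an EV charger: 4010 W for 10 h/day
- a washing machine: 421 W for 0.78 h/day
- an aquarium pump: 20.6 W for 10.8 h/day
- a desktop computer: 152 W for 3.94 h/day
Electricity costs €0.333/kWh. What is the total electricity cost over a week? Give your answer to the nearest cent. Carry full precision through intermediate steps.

€138.79

heat pump: 1530 W × 9.79 h × 7 d = 104,851 Wh = 104.9 kWh
dehumidifier: 375.7 W × 8.82 h × 7 d = 23,196 Wh = 23.2 kWh
EV charger: 4010 W × 10 h × 7 d = 280,700 Wh = 280.7 kWh
washing machine: 421 W × 0.78 h × 7 d = 2,299 Wh = 2.299 kWh
aquarium pump: 20.6 W × 10.8 h × 7 d = 1,557 Wh = 1.557 kWh
desktop computer: 152 W × 3.94 h × 7 d = 4,192 Wh = 4.192 kWh
Total energy = 104.9 + 23.2 + 280.7 + 2.299 + 1.557 + 4.192 = 416.8 kWh
Cost = 416.8 kWh × €0.333 = €138.79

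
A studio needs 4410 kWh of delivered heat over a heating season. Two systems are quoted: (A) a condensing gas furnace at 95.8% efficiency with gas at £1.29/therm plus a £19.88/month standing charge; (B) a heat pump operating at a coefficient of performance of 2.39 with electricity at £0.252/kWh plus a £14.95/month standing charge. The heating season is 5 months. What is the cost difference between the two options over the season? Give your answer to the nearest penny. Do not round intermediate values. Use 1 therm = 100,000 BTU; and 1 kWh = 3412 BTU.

Heat load = 4410 kWh × 3412 = 15,046,920 BTU
Gas: input = 15,046,920 / 0.958 = 15,706,597 BTU = 157.1 therm → 157.1 × £1.29 = £202.62; + 5 × £19.88 standing = £302.02
Heat pump: 15,046,920 BTU / 3412 = 4,410 kWh heat; / 2.39 = 1,845 kWh in → × £0.252 = £464.99; + 5 × £14.95 standing = £539.74
Difference = |£302.02 − £539.74| = £237.72

£237.72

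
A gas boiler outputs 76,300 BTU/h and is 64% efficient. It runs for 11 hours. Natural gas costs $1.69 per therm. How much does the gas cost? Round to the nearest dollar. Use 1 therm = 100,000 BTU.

Heat delivered = 76,300 BTU/h × 11 h = 839,300 BTU
Gas input = 839,300 / 0.640 = 1,311,406 BTU
= 1,311,406 / 100,000 = 13.11 therm
Cost = 13.11 × $1.69/therm = $22.16 ≈ $22

$22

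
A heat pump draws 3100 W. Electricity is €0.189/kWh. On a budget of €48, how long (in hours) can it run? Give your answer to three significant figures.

Energy budget = €48 / €0.189 per kWh = 254 kWh = 253,968 Wh
Runtime = 253,968 Wh / 3100 W = 81.93 h

81.9 h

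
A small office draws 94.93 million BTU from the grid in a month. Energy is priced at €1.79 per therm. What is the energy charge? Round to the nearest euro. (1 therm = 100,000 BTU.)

94.93 million BTU × (10 therm/million BTU) = 949.3 therm
Cost = 949.3 therm × €1.79/therm = €1,699.25 ≈ €1699

€1699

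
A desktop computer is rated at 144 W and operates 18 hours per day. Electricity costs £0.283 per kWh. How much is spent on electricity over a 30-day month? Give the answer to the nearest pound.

£22

Energy = 144 W × 18 h/day × 30 days = 77,760 Wh = 77.76 kWh
Cost = 77.76 kWh × £0.283/kWh = £22.01 ≈ £22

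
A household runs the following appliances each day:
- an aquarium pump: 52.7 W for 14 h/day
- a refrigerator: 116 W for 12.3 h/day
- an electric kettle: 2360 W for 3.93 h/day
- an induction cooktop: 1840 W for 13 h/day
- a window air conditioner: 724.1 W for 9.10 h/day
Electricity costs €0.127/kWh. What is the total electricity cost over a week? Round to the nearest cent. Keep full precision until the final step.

€37.29

aquarium pump: 52.7 W × 14 h × 7 d = 5,165 Wh = 5.165 kWh
refrigerator: 116 W × 12.3 h × 7 d = 9,988 Wh = 9.988 kWh
electric kettle: 2360 W × 3.93 h × 7 d = 64,924 Wh = 64.92 kWh
induction cooktop: 1840 W × 13 h × 7 d = 167,440 Wh = 167.4 kWh
window air conditioner: 724.1 W × 9.10 h × 7 d = 46,125 Wh = 46.13 kWh
Total energy = 5.165 + 9.988 + 64.92 + 167.4 + 46.13 = 293.6 kWh
Cost = 293.6 kWh × €0.127 = €37.29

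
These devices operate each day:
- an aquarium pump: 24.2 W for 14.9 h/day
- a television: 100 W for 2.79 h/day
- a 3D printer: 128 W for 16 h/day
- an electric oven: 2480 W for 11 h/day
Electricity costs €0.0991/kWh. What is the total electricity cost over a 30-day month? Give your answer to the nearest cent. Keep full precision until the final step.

€89.09

aquarium pump: 24.2 W × 14.9 h × 30 d = 10,817 Wh = 10.82 kWh
television: 100 W × 2.79 h × 30 d = 8,370 Wh = 8.37 kWh
3D printer: 128 W × 16 h × 30 d = 61,440 Wh = 61.44 kWh
electric oven: 2480 W × 11 h × 30 d = 818,400 Wh = 818.4 kWh
Total energy = 10.82 + 8.37 + 61.44 + 818.4 = 899 kWh
Cost = 899 kWh × €0.0991 = €89.09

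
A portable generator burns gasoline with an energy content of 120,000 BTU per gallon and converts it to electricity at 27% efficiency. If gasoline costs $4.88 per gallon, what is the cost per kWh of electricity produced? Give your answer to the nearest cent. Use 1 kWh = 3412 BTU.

Electrical output per gallon = 120,000 BTU × 0.27 / 3412 BTU/kWh = 9.496 kWh
Cost per kWh = $4.88 / 9.496 kWh = $0.514

$0.51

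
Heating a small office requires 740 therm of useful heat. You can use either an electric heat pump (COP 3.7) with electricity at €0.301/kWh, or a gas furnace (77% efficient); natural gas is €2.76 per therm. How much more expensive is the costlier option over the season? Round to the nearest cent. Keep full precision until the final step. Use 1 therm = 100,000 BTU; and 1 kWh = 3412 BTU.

Heat load = 740 therm × 100,000 = 74,000,000 BTU
Gas: input = 74,000,000 / 0.770 = 96,103,896 BTU = 961 therm → 961 × €2.76 = €2,652.47
Heat pump: 74,000,000 BTU / 3412 = 21,690 kWh heat; / 3.7 = 5,862 kWh in → × €0.301 = €1,764.36
Difference = |€2,652.47 − €1,764.36| = €888.11

€888.11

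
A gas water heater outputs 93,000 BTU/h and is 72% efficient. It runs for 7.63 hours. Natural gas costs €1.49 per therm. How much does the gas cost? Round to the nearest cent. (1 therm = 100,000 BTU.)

€14.68

Heat delivered = 93,000 BTU/h × 7.63 h = 709,590 BTU
Gas input = 709,590 / 0.720 = 985,542 BTU
= 985,542 / 100,000 = 9.855 therm
Cost = 9.855 × €1.49/therm = €14.68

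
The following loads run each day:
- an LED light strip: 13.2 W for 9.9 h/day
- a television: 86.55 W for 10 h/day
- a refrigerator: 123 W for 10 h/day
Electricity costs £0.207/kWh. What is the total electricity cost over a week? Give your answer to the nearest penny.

LED light strip: 13.2 W × 9.9 h × 7 d = 915 Wh = 0.9148 kWh
television: 86.55 W × 10 h × 7 d = 6,058 Wh = 6.059 kWh
refrigerator: 123 W × 10 h × 7 d = 8,610 Wh = 8.61 kWh
Total energy = 0.9148 + 6.059 + 8.61 = 15.58 kWh
Cost = 15.58 kWh × £0.207 = £3.23

£3.23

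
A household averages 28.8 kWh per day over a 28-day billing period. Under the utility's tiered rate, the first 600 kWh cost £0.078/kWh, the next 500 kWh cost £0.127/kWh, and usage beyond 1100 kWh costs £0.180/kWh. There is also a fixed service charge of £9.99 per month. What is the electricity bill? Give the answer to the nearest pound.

Usage = 28.8 kWh/day × 28 days = 806.4 kWh
First 600 kWh × £0.078 = £46.80
Next 206.4 kWh × £0.127 = £26.21
Remaining tier: 0 kWh (not reached)
Energy charge = £73.01; + service £9.99 = £83.00

£83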